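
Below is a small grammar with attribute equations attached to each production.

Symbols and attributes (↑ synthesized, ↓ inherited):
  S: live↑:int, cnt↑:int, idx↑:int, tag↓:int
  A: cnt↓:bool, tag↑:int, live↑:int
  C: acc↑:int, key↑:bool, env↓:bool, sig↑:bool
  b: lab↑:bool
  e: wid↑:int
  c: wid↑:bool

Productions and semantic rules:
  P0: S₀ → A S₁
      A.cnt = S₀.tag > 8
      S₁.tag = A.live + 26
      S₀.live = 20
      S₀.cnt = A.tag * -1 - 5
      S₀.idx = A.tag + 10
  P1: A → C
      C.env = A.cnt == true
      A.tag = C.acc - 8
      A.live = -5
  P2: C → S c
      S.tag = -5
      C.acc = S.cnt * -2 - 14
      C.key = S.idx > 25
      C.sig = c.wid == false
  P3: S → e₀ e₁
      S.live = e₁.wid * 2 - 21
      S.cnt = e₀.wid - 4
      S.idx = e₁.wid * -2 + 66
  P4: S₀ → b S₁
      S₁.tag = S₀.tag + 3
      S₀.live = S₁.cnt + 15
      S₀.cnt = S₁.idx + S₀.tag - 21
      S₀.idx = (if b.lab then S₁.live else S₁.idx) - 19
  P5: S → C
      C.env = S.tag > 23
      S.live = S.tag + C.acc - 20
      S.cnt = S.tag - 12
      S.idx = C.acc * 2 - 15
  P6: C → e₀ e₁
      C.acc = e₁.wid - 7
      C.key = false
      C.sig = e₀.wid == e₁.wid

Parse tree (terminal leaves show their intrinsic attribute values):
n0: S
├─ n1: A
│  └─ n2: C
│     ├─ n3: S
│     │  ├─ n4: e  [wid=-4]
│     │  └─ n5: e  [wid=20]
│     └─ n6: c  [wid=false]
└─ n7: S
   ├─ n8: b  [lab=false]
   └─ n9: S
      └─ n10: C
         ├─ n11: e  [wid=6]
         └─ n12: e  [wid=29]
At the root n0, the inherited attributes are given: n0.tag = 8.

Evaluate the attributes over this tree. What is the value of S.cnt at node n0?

1

1. n0.tag = 8  [given at root]
2. n1.cnt = false  [S₀.tag > 8]
3. n2.env = false  [A.cnt == true]
4. n3.tag = -5  [-5]
5. n4.wid = -4  [terminal]
6. n5.wid = 20  [terminal]
7. n3.live = 19  [e₁.wid * 2 - 21]
8. n3.cnt = -8  [e₀.wid - 4]
9. n3.idx = 26  [e₁.wid * -2 + 66]
10. n6.wid = false  [terminal]
11. n2.acc = 2  [S.cnt * -2 - 14]
12. n2.key = true  [S.idx > 25]
13. n2.sig = true  [c.wid == false]
14. n1.tag = -6  [C.acc - 8]
15. n1.live = -5  [-5]
16. n7.tag = 21  [A.live + 26]
17. n8.lab = false  [terminal]
18. n9.tag = 24  [S₀.tag + 3]
19. n10.env = true  [S.tag > 23]
20. n11.wid = 6  [terminal]
21. n12.wid = 29  [terminal]
22. n10.acc = 22  [e₁.wid - 7]
23. n10.key = false  [false]
24. n10.sig = false  [e₀.wid == e₁.wid]
25. n9.live = 26  [S.tag + C.acc - 20]
26. n9.cnt = 12  [S.tag - 12]
27. n9.idx = 29  [C.acc * 2 - 15]
28. n7.live = 27  [S₁.cnt + 15]
29. n7.cnt = 29  [S₁.idx + S₀.tag - 21]
30. n7.idx = 10  [(if b.lab then S₁.live else S₁.idx) - 19]
31. n0.live = 20  [20]
32. n0.cnt = 1  [A.tag * -1 - 5]
33. n0.idx = 4  [A.tag + 10]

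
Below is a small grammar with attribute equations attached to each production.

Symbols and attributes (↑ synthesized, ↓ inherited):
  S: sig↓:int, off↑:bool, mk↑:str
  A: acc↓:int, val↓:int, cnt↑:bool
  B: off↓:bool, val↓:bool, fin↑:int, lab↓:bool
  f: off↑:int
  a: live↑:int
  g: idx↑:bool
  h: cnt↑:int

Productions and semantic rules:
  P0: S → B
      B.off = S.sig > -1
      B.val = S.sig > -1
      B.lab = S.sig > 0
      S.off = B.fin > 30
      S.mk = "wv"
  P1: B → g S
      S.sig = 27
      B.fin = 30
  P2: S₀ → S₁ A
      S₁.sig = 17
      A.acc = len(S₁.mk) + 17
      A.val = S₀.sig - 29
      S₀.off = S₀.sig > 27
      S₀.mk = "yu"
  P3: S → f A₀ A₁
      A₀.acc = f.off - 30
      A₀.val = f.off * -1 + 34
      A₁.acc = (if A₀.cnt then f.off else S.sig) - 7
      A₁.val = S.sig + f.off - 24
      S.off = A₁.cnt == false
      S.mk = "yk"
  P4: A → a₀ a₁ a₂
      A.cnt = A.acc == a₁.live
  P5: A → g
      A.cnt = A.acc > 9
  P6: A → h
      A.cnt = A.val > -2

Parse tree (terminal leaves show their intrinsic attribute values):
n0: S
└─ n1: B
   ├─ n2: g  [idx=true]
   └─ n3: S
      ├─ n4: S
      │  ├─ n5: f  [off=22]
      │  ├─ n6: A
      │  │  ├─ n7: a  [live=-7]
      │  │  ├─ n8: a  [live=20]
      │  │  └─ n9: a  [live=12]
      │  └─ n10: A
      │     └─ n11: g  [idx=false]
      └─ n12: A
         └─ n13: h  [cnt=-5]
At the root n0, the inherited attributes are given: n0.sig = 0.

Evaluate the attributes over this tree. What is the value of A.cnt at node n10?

true

1. n0.sig = 0  [given at root]
2. n1.off = true  [S.sig > -1]
3. n1.val = true  [S.sig > -1]
4. n1.lab = false  [S.sig > 0]
5. n2.idx = true  [terminal]
6. n3.sig = 27  [27]
7. n4.sig = 17  [17]
8. n5.off = 22  [terminal]
9. n6.acc = -8  [f.off - 30]
10. n6.val = 12  [f.off * -1 + 34]
11. n7.live = -7  [terminal]
12. n8.live = 20  [terminal]
13. n9.live = 12  [terminal]
14. n6.cnt = false  [A.acc == a₁.live]
15. n10.acc = 10  [(if A₀.cnt then f.off else S.sig) - 7]
16. n10.val = 15  [S.sig + f.off - 24]
17. n11.idx = false  [terminal]
18. n10.cnt = true  [A.acc > 9]
19. n4.off = false  [A₁.cnt == false]
20. n4.mk = "yk"  ["yk"]
21. n12.acc = 19  [len(S₁.mk) + 17]
22. n12.val = -2  [S₀.sig - 29]
23. n13.cnt = -5  [terminal]
24. n12.cnt = false  [A.val > -2]
25. n3.off = false  [S₀.sig > 27]
26. n3.mk = "yu"  ["yu"]
27. n1.fin = 30  [30]
28. n0.off = false  [B.fin > 30]
29. n0.mk = "wv"  ["wv"]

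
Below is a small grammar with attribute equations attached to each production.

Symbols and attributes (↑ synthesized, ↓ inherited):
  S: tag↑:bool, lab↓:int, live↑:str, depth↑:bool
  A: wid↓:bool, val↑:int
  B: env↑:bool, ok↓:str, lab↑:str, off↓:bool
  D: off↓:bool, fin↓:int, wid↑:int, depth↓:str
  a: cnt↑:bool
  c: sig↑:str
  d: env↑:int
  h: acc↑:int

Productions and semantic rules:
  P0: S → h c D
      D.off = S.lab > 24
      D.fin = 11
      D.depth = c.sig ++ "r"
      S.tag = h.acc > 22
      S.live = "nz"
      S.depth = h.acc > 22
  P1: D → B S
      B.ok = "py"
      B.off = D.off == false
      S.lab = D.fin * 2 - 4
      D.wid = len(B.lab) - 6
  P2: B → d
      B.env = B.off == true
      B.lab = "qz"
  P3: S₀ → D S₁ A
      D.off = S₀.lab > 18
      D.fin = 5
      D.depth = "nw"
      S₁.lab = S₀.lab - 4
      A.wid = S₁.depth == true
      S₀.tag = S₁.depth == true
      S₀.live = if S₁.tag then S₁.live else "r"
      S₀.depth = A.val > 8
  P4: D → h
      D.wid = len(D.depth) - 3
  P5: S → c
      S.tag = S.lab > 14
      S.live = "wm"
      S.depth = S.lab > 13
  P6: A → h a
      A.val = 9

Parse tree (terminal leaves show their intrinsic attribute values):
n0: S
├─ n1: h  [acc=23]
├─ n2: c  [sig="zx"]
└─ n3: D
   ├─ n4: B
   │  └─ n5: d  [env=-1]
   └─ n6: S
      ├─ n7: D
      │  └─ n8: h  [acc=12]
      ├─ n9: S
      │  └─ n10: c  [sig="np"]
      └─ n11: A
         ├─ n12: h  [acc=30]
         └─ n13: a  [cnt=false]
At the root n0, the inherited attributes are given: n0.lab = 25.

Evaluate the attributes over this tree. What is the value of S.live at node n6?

"r"

1. n0.lab = 25  [given at root]
2. n1.acc = 23  [terminal]
3. n2.sig = "zx"  [terminal]
4. n3.off = true  [S.lab > 24]
5. n3.fin = 11  [11]
6. n3.depth = "zxr"  [c.sig ++ "r"]
7. n4.ok = "py"  ["py"]
8. n4.off = false  [D.off == false]
9. n5.env = -1  [terminal]
10. n4.env = false  [B.off == true]
11. n4.lab = "qz"  ["qz"]
12. n6.lab = 18  [D.fin * 2 - 4]
13. n7.off = false  [S₀.lab > 18]
14. n7.fin = 5  [5]
15. n7.depth = "nw"  ["nw"]
16. n8.acc = 12  [terminal]
17. n7.wid = -1  [len(D.depth) - 3]
18. n9.lab = 14  [S₀.lab - 4]
19. n10.sig = "np"  [terminal]
20. n9.tag = false  [S.lab > 14]
21. n9.live = "wm"  ["wm"]
22. n9.depth = true  [S.lab > 13]
23. n11.wid = true  [S₁.depth == true]
24. n12.acc = 30  [terminal]
25. n13.cnt = false  [terminal]
26. n11.val = 9  [9]
27. n6.tag = true  [S₁.depth == true]
28. n6.live = "r"  [if S₁.tag then S₁.live else "r"]
29. n6.depth = true  [A.val > 8]
30. n3.wid = -4  [len(B.lab) - 6]
31. n0.tag = true  [h.acc > 22]
32. n0.live = "nz"  ["nz"]
33. n0.depth = true  [h.acc > 22]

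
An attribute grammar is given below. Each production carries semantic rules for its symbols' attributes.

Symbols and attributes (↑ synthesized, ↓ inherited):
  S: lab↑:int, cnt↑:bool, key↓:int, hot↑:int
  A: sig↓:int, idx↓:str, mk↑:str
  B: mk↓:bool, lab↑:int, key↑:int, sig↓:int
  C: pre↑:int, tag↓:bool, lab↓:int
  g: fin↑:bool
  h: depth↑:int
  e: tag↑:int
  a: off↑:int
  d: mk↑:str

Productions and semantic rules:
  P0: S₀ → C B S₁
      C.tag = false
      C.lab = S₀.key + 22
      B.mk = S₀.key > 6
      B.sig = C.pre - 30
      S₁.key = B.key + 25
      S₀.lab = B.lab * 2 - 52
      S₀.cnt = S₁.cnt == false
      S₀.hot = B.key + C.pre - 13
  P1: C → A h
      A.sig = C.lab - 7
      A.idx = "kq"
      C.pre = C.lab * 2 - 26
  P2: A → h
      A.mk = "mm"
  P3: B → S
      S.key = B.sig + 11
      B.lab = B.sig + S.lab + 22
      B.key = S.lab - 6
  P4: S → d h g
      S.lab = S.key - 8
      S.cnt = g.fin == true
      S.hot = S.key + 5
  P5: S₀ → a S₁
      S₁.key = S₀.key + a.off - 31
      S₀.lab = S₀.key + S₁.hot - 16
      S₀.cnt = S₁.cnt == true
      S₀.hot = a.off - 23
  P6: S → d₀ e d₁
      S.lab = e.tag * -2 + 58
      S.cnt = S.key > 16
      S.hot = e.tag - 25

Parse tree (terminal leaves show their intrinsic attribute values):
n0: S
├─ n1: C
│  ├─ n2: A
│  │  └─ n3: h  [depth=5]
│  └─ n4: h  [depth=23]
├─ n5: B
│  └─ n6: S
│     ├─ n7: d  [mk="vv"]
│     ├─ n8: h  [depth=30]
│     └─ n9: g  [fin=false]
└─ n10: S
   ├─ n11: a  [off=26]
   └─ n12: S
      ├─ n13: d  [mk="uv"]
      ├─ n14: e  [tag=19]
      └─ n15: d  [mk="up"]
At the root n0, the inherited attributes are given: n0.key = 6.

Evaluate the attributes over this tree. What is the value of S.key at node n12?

1. n0.key = 6  [given at root]
2. n1.tag = false  [false]
3. n1.lab = 28  [S₀.key + 22]
4. n2.sig = 21  [C.lab - 7]
5. n2.idx = "kq"  ["kq"]
6. n3.depth = 5  [terminal]
7. n2.mk = "mm"  ["mm"]
8. n4.depth = 23  [terminal]
9. n1.pre = 30  [C.lab * 2 - 26]
10. n5.mk = false  [S₀.key > 6]
11. n5.sig = 0  [C.pre - 30]
12. n6.key = 11  [B.sig + 11]
13. n7.mk = "vv"  [terminal]
14. n8.depth = 30  [terminal]
15. n9.fin = false  [terminal]
16. n6.lab = 3  [S.key - 8]
17. n6.cnt = false  [g.fin == true]
18. n6.hot = 16  [S.key + 5]
19. n5.lab = 25  [B.sig + S.lab + 22]
20. n5.key = -3  [S.lab - 6]
21. n10.key = 22  [B.key + 25]
22. n11.off = 26  [terminal]
23. n12.key = 17  [S₀.key + a.off - 31]
24. n13.mk = "uv"  [terminal]
25. n14.tag = 19  [terminal]
26. n15.mk = "up"  [terminal]
27. n12.lab = 20  [e.tag * -2 + 58]
28. n12.cnt = true  [S.key > 16]
29. n12.hot = -6  [e.tag - 25]
30. n10.lab = 0  [S₀.key + S₁.hot - 16]
31. n10.cnt = true  [S₁.cnt == true]
32. n10.hot = 3  [a.off - 23]
33. n0.lab = -2  [B.lab * 2 - 52]
34. n0.cnt = false  [S₁.cnt == false]
35. n0.hot = 14  [B.key + C.pre - 13]

17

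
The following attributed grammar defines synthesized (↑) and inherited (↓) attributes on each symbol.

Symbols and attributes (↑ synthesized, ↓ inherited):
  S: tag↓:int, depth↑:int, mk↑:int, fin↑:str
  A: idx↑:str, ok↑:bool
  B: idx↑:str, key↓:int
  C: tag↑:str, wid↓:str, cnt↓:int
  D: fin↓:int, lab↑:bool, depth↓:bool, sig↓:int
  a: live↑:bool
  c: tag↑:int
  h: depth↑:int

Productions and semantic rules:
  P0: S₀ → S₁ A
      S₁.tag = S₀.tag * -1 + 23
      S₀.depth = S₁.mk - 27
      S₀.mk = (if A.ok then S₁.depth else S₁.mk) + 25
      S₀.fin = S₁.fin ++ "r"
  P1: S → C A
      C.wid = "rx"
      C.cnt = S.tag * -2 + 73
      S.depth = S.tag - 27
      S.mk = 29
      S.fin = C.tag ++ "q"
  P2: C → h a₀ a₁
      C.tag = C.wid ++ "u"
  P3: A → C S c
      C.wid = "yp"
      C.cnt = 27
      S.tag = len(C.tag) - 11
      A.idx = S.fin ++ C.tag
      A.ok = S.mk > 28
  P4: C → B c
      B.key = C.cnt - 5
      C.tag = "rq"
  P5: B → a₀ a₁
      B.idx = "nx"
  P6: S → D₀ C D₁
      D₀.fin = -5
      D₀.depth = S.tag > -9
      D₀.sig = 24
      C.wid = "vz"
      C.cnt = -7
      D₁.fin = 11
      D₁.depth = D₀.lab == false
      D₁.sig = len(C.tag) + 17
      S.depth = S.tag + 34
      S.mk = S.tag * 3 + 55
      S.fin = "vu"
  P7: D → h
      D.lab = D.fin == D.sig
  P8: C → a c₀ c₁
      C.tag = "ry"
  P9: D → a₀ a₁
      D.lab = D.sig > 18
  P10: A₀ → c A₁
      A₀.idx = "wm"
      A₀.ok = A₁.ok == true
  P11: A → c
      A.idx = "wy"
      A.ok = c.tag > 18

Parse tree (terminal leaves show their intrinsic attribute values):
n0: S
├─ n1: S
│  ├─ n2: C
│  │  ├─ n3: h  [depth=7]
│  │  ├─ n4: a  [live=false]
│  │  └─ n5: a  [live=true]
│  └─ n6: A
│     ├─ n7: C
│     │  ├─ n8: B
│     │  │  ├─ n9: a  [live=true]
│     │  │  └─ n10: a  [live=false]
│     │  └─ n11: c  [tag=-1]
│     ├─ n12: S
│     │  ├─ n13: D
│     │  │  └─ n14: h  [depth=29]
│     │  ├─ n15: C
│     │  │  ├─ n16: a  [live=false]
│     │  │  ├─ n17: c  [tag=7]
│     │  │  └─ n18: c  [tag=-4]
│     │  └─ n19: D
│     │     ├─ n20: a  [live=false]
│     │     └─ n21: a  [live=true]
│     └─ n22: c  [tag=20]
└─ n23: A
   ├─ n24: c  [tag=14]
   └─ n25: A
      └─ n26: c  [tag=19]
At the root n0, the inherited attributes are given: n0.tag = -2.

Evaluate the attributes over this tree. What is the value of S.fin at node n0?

1. n0.tag = -2  [given at root]
2. n1.tag = 25  [S₀.tag * -1 + 23]
3. n2.wid = "rx"  ["rx"]
4. n2.cnt = 23  [S.tag * -2 + 73]
5. n3.depth = 7  [terminal]
6. n4.live = false  [terminal]
7. n5.live = true  [terminal]
8. n2.tag = "rxu"  [C.wid ++ "u"]
9. n7.wid = "yp"  ["yp"]
10. n7.cnt = 27  [27]
11. n8.key = 22  [C.cnt - 5]
12. n9.live = true  [terminal]
13. n10.live = false  [terminal]
14. n8.idx = "nx"  ["nx"]
15. n11.tag = -1  [terminal]
16. n7.tag = "rq"  ["rq"]
17. n12.tag = -9  [len(C.tag) - 11]
18. n13.fin = -5  [-5]
19. n13.depth = false  [S.tag > -9]
20. n13.sig = 24  [24]
21. n14.depth = 29  [terminal]
22. n13.lab = false  [D.fin == D.sig]
23. n15.wid = "vz"  ["vz"]
24. n15.cnt = -7  [-7]
25. n16.live = false  [terminal]
26. n17.tag = 7  [terminal]
27. n18.tag = -4  [terminal]
28. n15.tag = "ry"  ["ry"]
29. n19.fin = 11  [11]
30. n19.depth = true  [D₀.lab == false]
31. n19.sig = 19  [len(C.tag) + 17]
32. n20.live = false  [terminal]
33. n21.live = true  [terminal]
34. n19.lab = true  [D.sig > 18]
35. n12.depth = 25  [S.tag + 34]
36. n12.mk = 28  [S.tag * 3 + 55]
37. n12.fin = "vu"  ["vu"]
38. n22.tag = 20  [terminal]
39. n6.idx = "vurq"  [S.fin ++ C.tag]
40. n6.ok = false  [S.mk > 28]
41. n1.depth = -2  [S.tag - 27]
42. n1.mk = 29  [29]
43. n1.fin = "rxuq"  [C.tag ++ "q"]
44. n24.tag = 14  [terminal]
45. n26.tag = 19  [terminal]
46. n25.idx = "wy"  ["wy"]
47. n25.ok = true  [c.tag > 18]
48. n23.idx = "wm"  ["wm"]
49. n23.ok = true  [A₁.ok == true]
50. n0.depth = 2  [S₁.mk - 27]
51. n0.mk = 23  [(if A.ok then S₁.depth else S₁.mk) + 25]
52. n0.fin = "rxuqr"  [S₁.fin ++ "r"]

"rxuqr"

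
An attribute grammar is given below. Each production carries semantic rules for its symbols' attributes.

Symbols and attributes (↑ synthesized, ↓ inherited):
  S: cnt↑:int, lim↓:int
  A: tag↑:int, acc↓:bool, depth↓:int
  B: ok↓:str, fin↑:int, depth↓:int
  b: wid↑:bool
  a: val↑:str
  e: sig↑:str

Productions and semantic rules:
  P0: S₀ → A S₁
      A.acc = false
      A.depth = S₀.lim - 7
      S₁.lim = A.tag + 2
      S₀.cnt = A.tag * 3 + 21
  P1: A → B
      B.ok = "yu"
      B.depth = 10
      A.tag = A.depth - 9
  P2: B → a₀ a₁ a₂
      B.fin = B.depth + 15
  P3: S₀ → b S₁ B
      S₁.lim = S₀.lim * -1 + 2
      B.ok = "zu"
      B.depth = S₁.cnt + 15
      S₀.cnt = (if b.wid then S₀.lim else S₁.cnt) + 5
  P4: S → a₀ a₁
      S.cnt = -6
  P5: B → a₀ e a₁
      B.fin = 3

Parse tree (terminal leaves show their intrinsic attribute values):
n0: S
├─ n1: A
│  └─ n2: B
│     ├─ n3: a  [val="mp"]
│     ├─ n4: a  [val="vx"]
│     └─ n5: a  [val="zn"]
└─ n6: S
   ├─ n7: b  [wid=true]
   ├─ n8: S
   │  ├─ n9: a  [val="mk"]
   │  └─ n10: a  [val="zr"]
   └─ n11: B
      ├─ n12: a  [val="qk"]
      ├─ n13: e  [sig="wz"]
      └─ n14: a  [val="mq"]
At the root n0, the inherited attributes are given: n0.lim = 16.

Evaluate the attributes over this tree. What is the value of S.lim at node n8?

1. n0.lim = 16  [given at root]
2. n1.acc = false  [false]
3. n1.depth = 9  [S₀.lim - 7]
4. n2.ok = "yu"  ["yu"]
5. n2.depth = 10  [10]
6. n3.val = "mp"  [terminal]
7. n4.val = "vx"  [terminal]
8. n5.val = "zn"  [terminal]
9. n2.fin = 25  [B.depth + 15]
10. n1.tag = 0  [A.depth - 9]
11. n6.lim = 2  [A.tag + 2]
12. n7.wid = true  [terminal]
13. n8.lim = 0  [S₀.lim * -1 + 2]
14. n9.val = "mk"  [terminal]
15. n10.val = "zr"  [terminal]
16. n8.cnt = -6  [-6]
17. n11.ok = "zu"  ["zu"]
18. n11.depth = 9  [S₁.cnt + 15]
19. n12.val = "qk"  [terminal]
20. n13.sig = "wz"  [terminal]
21. n14.val = "mq"  [terminal]
22. n11.fin = 3  [3]
23. n6.cnt = 7  [(if b.wid then S₀.lim else S₁.cnt) + 5]
24. n0.cnt = 21  [A.tag * 3 + 21]

0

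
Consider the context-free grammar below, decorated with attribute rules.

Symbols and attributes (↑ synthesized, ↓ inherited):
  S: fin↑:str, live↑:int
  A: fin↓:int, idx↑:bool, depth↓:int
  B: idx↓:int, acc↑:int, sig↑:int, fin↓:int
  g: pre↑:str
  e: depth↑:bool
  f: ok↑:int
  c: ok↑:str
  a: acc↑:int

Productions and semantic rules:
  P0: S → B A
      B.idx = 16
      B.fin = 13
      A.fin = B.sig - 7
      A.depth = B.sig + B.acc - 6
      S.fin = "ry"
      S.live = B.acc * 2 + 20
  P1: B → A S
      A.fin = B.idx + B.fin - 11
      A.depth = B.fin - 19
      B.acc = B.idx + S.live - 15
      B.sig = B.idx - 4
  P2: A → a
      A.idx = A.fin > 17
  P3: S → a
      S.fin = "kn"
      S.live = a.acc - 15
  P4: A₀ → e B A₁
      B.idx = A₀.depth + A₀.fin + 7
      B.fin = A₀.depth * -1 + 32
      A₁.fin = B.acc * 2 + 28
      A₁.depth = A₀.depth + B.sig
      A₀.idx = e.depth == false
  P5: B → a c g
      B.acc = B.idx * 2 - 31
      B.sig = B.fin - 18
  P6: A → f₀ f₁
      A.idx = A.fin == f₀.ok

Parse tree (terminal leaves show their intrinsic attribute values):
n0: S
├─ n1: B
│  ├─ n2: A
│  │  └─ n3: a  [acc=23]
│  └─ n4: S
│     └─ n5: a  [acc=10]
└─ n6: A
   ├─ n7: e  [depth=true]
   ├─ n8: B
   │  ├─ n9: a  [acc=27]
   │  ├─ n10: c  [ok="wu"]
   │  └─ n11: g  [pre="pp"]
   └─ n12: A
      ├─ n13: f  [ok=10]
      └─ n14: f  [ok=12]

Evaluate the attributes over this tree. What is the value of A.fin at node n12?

1. n1.idx = 16  [16]
2. n1.fin = 13  [13]
3. n2.fin = 18  [B.idx + B.fin - 11]
4. n2.depth = -6  [B.fin - 19]
5. n3.acc = 23  [terminal]
6. n2.idx = true  [A.fin > 17]
7. n5.acc = 10  [terminal]
8. n4.fin = "kn"  ["kn"]
9. n4.live = -5  [a.acc - 15]
10. n1.acc = -4  [B.idx + S.live - 15]
11. n1.sig = 12  [B.idx - 4]
12. n6.fin = 5  [B.sig - 7]
13. n6.depth = 2  [B.sig + B.acc - 6]
14. n7.depth = true  [terminal]
15. n8.idx = 14  [A₀.depth + A₀.fin + 7]
16. n8.fin = 30  [A₀.depth * -1 + 32]
17. n9.acc = 27  [terminal]
18. n10.ok = "wu"  [terminal]
19. n11.pre = "pp"  [terminal]
20. n8.acc = -3  [B.idx * 2 - 31]
21. n8.sig = 12  [B.fin - 18]
22. n12.fin = 22  [B.acc * 2 + 28]
23. n12.depth = 14  [A₀.depth + B.sig]
24. n13.ok = 10  [terminal]
25. n14.ok = 12  [terminal]
26. n12.idx = false  [A.fin == f₀.ok]
27. n6.idx = false  [e.depth == false]
28. n0.fin = "ry"  ["ry"]
29. n0.live = 12  [B.acc * 2 + 20]

22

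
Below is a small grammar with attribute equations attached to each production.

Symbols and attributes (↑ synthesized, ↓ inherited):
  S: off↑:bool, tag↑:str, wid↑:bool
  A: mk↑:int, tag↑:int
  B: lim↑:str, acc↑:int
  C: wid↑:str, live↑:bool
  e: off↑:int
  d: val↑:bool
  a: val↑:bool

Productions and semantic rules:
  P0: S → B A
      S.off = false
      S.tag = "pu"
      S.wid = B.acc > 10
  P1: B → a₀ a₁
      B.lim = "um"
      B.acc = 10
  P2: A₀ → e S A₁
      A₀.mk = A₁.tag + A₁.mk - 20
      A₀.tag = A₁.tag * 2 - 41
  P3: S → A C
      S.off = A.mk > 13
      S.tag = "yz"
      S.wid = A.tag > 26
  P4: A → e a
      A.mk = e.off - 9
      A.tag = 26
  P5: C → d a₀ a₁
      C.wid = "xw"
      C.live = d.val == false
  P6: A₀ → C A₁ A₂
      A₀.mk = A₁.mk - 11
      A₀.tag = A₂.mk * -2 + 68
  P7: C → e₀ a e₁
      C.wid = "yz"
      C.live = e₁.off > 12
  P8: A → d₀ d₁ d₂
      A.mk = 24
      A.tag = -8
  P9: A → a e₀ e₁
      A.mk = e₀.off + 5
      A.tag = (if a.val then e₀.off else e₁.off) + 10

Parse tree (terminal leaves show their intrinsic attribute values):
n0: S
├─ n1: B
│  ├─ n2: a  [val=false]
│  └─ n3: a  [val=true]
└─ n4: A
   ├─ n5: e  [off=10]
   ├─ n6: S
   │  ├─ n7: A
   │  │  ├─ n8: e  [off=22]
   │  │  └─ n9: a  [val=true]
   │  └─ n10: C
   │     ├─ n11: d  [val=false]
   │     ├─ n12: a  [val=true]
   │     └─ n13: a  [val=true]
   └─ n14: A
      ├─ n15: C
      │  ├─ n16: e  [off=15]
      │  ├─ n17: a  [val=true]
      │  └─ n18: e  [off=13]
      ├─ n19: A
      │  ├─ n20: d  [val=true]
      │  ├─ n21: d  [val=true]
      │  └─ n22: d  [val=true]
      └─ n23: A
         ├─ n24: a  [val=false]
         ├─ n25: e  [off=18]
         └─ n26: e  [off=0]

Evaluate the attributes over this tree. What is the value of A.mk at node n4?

15

1. n2.val = false  [terminal]
2. n3.val = true  [terminal]
3. n1.lim = "um"  ["um"]
4. n1.acc = 10  [10]
5. n5.off = 10  [terminal]
6. n8.off = 22  [terminal]
7. n9.val = true  [terminal]
8. n7.mk = 13  [e.off - 9]
9. n7.tag = 26  [26]
10. n11.val = false  [terminal]
11. n12.val = true  [terminal]
12. n13.val = true  [terminal]
13. n10.wid = "xw"  ["xw"]
14. n10.live = true  [d.val == false]
15. n6.off = false  [A.mk > 13]
16. n6.tag = "yz"  ["yz"]
17. n6.wid = false  [A.tag > 26]
18. n16.off = 15  [terminal]
19. n17.val = true  [terminal]
20. n18.off = 13  [terminal]
21. n15.wid = "yz"  ["yz"]
22. n15.live = true  [e₁.off > 12]
23. n20.val = true  [terminal]
24. n21.val = true  [terminal]
25. n22.val = true  [terminal]
26. n19.mk = 24  [24]
27. n19.tag = -8  [-8]
28. n24.val = false  [terminal]
29. n25.off = 18  [terminal]
30. n26.off = 0  [terminal]
31. n23.mk = 23  [e₀.off + 5]
32. n23.tag = 10  [(if a.val then e₀.off else e₁.off) + 10]
33. n14.mk = 13  [A₁.mk - 11]
34. n14.tag = 22  [A₂.mk * -2 + 68]
35. n4.mk = 15  [A₁.tag + A₁.mk - 20]
36. n4.tag = 3  [A₁.tag * 2 - 41]
37. n0.off = false  [false]
38. n0.tag = "pu"  ["pu"]
39. n0.wid = false  [B.acc > 10]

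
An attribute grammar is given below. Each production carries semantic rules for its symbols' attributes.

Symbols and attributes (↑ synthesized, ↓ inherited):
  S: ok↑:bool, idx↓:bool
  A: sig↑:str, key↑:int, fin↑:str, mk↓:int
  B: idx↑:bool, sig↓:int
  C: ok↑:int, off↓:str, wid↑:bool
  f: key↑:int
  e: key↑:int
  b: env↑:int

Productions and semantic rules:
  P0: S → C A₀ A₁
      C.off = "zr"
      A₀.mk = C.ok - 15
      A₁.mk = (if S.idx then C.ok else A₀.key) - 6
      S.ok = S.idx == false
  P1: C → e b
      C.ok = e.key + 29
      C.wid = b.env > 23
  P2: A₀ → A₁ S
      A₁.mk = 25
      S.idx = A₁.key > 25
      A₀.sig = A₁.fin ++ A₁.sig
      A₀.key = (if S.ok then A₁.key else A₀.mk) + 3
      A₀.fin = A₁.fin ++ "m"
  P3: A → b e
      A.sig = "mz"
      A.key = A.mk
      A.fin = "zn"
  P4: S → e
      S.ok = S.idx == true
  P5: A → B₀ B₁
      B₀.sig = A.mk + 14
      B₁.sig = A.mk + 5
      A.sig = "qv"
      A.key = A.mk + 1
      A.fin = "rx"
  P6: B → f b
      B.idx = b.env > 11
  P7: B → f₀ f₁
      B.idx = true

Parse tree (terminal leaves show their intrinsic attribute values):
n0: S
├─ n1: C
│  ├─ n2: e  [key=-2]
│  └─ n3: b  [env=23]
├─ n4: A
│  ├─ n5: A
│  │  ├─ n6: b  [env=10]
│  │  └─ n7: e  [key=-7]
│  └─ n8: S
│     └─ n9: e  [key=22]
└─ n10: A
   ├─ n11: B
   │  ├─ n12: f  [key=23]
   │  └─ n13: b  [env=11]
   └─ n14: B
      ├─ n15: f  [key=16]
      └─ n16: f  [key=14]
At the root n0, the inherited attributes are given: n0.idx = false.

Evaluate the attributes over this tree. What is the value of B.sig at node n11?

1. n0.idx = false  [given at root]
2. n1.off = "zr"  ["zr"]
3. n2.key = -2  [terminal]
4. n3.env = 23  [terminal]
5. n1.ok = 27  [e.key + 29]
6. n1.wid = false  [b.env > 23]
7. n4.mk = 12  [C.ok - 15]
8. n5.mk = 25  [25]
9. n6.env = 10  [terminal]
10. n7.key = -7  [terminal]
11. n5.sig = "mz"  ["mz"]
12. n5.key = 25  [A.mk]
13. n5.fin = "zn"  ["zn"]
14. n8.idx = false  [A₁.key > 25]
15. n9.key = 22  [terminal]
16. n8.ok = false  [S.idx == true]
17. n4.sig = "znmz"  [A₁.fin ++ A₁.sig]
18. n4.key = 15  [(if S.ok then A₁.key else A₀.mk) + 3]
19. n4.fin = "znm"  [A₁.fin ++ "m"]
20. n10.mk = 9  [(if S.idx then C.ok else A₀.key) - 6]
21. n11.sig = 23  [A.mk + 14]
22. n12.key = 23  [terminal]
23. n13.env = 11  [terminal]
24. n11.idx = false  [b.env > 11]
25. n14.sig = 14  [A.mk + 5]
26. n15.key = 16  [terminal]
27. n16.key = 14  [terminal]
28. n14.idx = true  [true]
29. n10.sig = "qv"  ["qv"]
30. n10.key = 10  [A.mk + 1]
31. n10.fin = "rx"  ["rx"]
32. n0.ok = true  [S.idx == false]

23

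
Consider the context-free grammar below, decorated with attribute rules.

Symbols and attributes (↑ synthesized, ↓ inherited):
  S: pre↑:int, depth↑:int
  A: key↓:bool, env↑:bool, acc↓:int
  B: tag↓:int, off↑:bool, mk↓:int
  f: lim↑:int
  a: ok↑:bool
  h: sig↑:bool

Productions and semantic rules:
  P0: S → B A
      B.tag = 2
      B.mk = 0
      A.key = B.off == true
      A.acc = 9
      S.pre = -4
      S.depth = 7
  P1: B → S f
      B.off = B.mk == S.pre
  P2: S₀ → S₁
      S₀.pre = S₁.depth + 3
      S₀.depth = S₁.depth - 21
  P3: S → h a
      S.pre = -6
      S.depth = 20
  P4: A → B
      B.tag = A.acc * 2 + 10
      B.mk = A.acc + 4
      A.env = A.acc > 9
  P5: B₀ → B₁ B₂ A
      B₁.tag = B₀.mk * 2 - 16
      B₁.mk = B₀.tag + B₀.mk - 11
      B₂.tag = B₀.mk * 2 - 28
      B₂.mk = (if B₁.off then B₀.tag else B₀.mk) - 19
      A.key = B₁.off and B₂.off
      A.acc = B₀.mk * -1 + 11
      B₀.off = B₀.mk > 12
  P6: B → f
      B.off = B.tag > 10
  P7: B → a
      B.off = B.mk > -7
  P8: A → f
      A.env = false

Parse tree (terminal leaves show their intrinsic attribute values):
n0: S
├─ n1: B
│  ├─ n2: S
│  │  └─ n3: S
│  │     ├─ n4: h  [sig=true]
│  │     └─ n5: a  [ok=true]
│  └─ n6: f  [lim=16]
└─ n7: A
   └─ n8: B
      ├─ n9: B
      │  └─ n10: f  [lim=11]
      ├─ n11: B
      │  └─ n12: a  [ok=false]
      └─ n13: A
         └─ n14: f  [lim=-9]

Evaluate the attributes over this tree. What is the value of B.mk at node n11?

1. n1.tag = 2  [2]
2. n1.mk = 0  [0]
3. n4.sig = true  [terminal]
4. n5.ok = true  [terminal]
5. n3.pre = -6  [-6]
6. n3.depth = 20  [20]
7. n2.pre = 23  [S₁.depth + 3]
8. n2.depth = -1  [S₁.depth - 21]
9. n6.lim = 16  [terminal]
10. n1.off = false  [B.mk == S.pre]
11. n7.key = false  [B.off == true]
12. n7.acc = 9  [9]
13. n8.tag = 28  [A.acc * 2 + 10]
14. n8.mk = 13  [A.acc + 4]
15. n9.tag = 10  [B₀.mk * 2 - 16]
16. n9.mk = 30  [B₀.tag + B₀.mk - 11]
17. n10.lim = 11  [terminal]
18. n9.off = false  [B.tag > 10]
19. n11.tag = -2  [B₀.mk * 2 - 28]
20. n11.mk = -6  [(if B₁.off then B₀.tag else B₀.mk) - 19]
21. n12.ok = false  [terminal]
22. n11.off = true  [B.mk > -7]
23. n13.key = false  [B₁.off and B₂.off]
24. n13.acc = -2  [B₀.mk * -1 + 11]
25. n14.lim = -9  [terminal]
26. n13.env = false  [false]
27. n8.off = true  [B₀.mk > 12]
28. n7.env = false  [A.acc > 9]
29. n0.pre = -4  [-4]
30. n0.depth = 7  [7]

-6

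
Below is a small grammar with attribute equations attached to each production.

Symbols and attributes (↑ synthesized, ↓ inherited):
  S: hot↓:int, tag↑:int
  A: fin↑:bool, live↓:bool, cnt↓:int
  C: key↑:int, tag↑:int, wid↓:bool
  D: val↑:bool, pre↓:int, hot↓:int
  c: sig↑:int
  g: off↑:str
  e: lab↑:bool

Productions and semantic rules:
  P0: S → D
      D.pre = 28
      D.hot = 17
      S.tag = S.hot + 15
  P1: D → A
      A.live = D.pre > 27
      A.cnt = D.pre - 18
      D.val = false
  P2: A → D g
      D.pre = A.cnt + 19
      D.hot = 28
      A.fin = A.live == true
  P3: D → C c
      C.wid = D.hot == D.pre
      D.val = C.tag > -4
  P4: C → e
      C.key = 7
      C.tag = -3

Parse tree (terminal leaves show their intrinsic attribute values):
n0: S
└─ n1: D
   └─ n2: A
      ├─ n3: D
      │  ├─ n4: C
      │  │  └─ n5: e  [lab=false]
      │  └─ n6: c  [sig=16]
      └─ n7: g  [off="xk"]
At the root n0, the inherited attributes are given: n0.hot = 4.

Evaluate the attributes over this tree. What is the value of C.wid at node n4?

false

1. n0.hot = 4  [given at root]
2. n1.pre = 28  [28]
3. n1.hot = 17  [17]
4. n2.live = true  [D.pre > 27]
5. n2.cnt = 10  [D.pre - 18]
6. n3.pre = 29  [A.cnt + 19]
7. n3.hot = 28  [28]
8. n4.wid = false  [D.hot == D.pre]
9. n5.lab = false  [terminal]
10. n4.key = 7  [7]
11. n4.tag = -3  [-3]
12. n6.sig = 16  [terminal]
13. n3.val = true  [C.tag > -4]
14. n7.off = "xk"  [terminal]
15. n2.fin = true  [A.live == true]
16. n1.val = false  [false]
17. n0.tag = 19  [S.hot + 15]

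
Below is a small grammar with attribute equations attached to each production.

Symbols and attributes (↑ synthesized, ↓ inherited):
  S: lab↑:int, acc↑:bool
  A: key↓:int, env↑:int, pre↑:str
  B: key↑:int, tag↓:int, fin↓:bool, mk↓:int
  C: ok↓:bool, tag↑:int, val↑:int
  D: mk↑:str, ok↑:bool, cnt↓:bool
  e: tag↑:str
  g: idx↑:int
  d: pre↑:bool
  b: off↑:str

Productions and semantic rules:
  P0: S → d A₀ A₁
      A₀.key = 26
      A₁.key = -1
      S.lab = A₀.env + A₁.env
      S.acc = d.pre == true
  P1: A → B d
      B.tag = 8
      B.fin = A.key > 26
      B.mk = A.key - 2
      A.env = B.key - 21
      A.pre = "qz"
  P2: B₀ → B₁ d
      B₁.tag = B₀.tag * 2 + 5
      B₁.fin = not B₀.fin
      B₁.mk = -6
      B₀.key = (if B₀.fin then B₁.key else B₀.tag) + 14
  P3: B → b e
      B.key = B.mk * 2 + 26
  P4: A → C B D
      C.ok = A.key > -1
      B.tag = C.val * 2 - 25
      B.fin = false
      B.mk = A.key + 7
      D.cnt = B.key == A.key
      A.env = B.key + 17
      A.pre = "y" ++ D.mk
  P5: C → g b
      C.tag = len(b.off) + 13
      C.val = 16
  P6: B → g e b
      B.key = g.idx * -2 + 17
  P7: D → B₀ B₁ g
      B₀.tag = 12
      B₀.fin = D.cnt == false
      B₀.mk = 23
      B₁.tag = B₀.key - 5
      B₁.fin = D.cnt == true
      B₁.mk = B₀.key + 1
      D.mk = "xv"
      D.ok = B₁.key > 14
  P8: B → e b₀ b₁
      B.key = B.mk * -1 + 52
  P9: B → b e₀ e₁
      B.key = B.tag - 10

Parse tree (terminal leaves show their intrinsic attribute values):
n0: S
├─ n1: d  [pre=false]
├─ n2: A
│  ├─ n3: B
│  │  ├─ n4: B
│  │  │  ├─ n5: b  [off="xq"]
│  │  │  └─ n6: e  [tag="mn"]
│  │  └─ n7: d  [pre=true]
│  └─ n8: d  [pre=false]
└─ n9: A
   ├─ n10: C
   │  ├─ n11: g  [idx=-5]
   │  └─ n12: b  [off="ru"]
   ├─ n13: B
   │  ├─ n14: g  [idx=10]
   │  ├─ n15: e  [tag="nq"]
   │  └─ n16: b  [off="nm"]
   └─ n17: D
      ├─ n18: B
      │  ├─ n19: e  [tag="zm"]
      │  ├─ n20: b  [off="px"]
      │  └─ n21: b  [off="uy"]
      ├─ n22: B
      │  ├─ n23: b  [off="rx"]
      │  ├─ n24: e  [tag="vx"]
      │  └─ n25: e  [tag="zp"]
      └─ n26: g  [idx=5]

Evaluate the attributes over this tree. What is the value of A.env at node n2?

1

1. n1.pre = false  [terminal]
2. n2.key = 26  [26]
3. n3.tag = 8  [8]
4. n3.fin = false  [A.key > 26]
5. n3.mk = 24  [A.key - 2]
6. n4.tag = 21  [B₀.tag * 2 + 5]
7. n4.fin = true  [not B₀.fin]
8. n4.mk = -6  [-6]
9. n5.off = "xq"  [terminal]
10. n6.tag = "mn"  [terminal]
11. n4.key = 14  [B.mk * 2 + 26]
12. n7.pre = true  [terminal]
13. n3.key = 22  [(if B₀.fin then B₁.key else B₀.tag) + 14]
14. n8.pre = false  [terminal]
15. n2.env = 1  [B.key - 21]
16. n2.pre = "qz"  ["qz"]
17. n9.key = -1  [-1]
18. n10.ok = false  [A.key > -1]
19. n11.idx = -5  [terminal]
20. n12.off = "ru"  [terminal]
21. n10.tag = 15  [len(b.off) + 13]
22. n10.val = 16  [16]
23. n13.tag = 7  [C.val * 2 - 25]
24. n13.fin = false  [false]
25. n13.mk = 6  [A.key + 7]
26. n14.idx = 10  [terminal]
27. n15.tag = "nq"  [terminal]
28. n16.off = "nm"  [terminal]
29. n13.key = -3  [g.idx * -2 + 17]
30. n17.cnt = false  [B.key == A.key]
31. n18.tag = 12  [12]
32. n18.fin = true  [D.cnt == false]
33. n18.mk = 23  [23]
34. n19.tag = "zm"  [terminal]
35. n20.off = "px"  [terminal]
36. n21.off = "uy"  [terminal]
37. n18.key = 29  [B.mk * -1 + 52]
38. n22.tag = 24  [B₀.key - 5]
39. n22.fin = false  [D.cnt == true]
40. n22.mk = 30  [B₀.key + 1]
41. n23.off = "rx"  [terminal]
42. n24.tag = "vx"  [terminal]
43. n25.tag = "zp"  [terminal]
44. n22.key = 14  [B.tag - 10]
45. n26.idx = 5  [terminal]
46. n17.mk = "xv"  ["xv"]
47. n17.ok = false  [B₁.key > 14]
48. n9.env = 14  [B.key + 17]
49. n9.pre = "yxv"  ["y" ++ D.mk]
50. n0.lab = 15  [A₀.env + A₁.env]
51. n0.acc = false  [d.pre == true]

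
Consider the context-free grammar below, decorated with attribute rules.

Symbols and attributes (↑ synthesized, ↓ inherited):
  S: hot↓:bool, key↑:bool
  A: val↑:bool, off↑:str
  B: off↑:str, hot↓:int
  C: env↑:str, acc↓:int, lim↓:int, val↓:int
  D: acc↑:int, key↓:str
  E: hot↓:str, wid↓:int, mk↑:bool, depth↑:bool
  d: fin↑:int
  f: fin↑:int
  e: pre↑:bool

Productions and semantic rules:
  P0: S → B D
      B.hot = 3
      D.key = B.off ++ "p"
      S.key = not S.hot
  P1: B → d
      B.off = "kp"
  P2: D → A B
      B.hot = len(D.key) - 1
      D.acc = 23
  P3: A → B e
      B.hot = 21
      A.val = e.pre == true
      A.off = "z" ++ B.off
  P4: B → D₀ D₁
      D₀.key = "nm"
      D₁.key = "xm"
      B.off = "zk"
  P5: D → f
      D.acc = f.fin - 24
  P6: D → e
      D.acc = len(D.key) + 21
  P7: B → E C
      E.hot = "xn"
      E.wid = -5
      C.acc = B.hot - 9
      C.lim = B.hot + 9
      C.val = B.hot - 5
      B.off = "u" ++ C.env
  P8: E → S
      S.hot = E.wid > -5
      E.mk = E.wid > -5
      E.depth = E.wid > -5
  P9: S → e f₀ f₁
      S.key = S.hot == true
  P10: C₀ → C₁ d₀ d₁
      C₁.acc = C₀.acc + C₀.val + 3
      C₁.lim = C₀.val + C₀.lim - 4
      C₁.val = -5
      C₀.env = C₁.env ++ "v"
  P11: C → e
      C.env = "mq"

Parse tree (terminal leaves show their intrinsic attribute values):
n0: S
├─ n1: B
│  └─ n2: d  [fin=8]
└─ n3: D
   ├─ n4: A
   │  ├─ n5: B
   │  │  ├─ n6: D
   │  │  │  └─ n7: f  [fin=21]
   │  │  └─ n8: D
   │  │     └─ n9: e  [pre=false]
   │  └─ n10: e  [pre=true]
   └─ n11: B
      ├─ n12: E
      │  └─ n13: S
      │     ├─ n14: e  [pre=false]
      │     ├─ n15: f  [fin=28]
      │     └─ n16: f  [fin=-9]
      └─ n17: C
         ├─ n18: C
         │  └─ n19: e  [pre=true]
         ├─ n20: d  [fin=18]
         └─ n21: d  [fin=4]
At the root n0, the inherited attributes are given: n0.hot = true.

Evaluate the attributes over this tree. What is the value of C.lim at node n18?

4

1. n0.hot = true  [given at root]
2. n1.hot = 3  [3]
3. n2.fin = 8  [terminal]
4. n1.off = "kp"  ["kp"]
5. n3.key = "kpp"  [B.off ++ "p"]
6. n5.hot = 21  [21]
7. n6.key = "nm"  ["nm"]
8. n7.fin = 21  [terminal]
9. n6.acc = -3  [f.fin - 24]
10. n8.key = "xm"  ["xm"]
11. n9.pre = false  [terminal]
12. n8.acc = 23  [len(D.key) + 21]
13. n5.off = "zk"  ["zk"]
14. n10.pre = true  [terminal]
15. n4.val = true  [e.pre == true]
16. n4.off = "zzk"  ["z" ++ B.off]
17. n11.hot = 2  [len(D.key) - 1]
18. n12.hot = "xn"  ["xn"]
19. n12.wid = -5  [-5]
20. n13.hot = false  [E.wid > -5]
21. n14.pre = false  [terminal]
22. n15.fin = 28  [terminal]
23. n16.fin = -9  [terminal]
24. n13.key = false  [S.hot == true]
25. n12.mk = false  [E.wid > -5]
26. n12.depth = false  [E.wid > -5]
27. n17.acc = -7  [B.hot - 9]
28. n17.lim = 11  [B.hot + 9]
29. n17.val = -3  [B.hot - 5]
30. n18.acc = -7  [C₀.acc + C₀.val + 3]
31. n18.lim = 4  [C₀.val + C₀.lim - 4]
32. n18.val = -5  [-5]
33. n19.pre = true  [terminal]
34. n18.env = "mq"  ["mq"]
35. n20.fin = 18  [terminal]
36. n21.fin = 4  [terminal]
37. n17.env = "mqv"  [C₁.env ++ "v"]
38. n11.off = "umqv"  ["u" ++ C.env]
39. n3.acc = 23  [23]
40. n0.key = false  [not S.hot]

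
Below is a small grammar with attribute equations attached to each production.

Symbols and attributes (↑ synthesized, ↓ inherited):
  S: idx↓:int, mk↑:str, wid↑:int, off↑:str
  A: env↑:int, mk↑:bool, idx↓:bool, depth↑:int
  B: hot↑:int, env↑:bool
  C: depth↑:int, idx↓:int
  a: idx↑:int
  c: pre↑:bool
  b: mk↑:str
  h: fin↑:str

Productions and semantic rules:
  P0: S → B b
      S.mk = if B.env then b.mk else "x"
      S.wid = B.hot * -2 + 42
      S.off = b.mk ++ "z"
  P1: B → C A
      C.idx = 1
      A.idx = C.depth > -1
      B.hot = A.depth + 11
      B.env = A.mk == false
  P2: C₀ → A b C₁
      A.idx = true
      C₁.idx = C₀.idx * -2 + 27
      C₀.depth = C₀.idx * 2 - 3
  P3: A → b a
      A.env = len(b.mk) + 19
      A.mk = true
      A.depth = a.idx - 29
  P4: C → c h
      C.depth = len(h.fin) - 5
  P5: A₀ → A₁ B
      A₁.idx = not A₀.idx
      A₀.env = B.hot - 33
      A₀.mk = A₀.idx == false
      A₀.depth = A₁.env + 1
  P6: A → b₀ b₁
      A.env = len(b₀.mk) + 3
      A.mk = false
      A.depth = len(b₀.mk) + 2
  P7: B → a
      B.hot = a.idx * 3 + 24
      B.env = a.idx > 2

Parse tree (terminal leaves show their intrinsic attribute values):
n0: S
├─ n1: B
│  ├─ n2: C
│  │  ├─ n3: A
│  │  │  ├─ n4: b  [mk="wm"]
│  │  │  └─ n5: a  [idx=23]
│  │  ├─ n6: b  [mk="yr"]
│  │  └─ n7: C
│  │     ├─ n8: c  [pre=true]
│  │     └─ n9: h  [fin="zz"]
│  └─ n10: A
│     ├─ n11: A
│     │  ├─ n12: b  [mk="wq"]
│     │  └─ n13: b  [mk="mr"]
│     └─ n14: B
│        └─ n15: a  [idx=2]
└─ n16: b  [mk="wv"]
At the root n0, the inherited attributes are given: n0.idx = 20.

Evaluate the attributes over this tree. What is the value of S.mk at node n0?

"x"

1. n0.idx = 20  [given at root]
2. n2.idx = 1  [1]
3. n3.idx = true  [true]
4. n4.mk = "wm"  [terminal]
5. n5.idx = 23  [terminal]
6. n3.env = 21  [len(b.mk) + 19]
7. n3.mk = true  [true]
8. n3.depth = -6  [a.idx - 29]
9. n6.mk = "yr"  [terminal]
10. n7.idx = 25  [C₀.idx * -2 + 27]
11. n8.pre = true  [terminal]
12. n9.fin = "zz"  [terminal]
13. n7.depth = -3  [len(h.fin) - 5]
14. n2.depth = -1  [C₀.idx * 2 - 3]
15. n10.idx = false  [C.depth > -1]
16. n11.idx = true  [not A₀.idx]
17. n12.mk = "wq"  [terminal]
18. n13.mk = "mr"  [terminal]
19. n11.env = 5  [len(b₀.mk) + 3]
20. n11.mk = false  [false]
21. n11.depth = 4  [len(b₀.mk) + 2]
22. n15.idx = 2  [terminal]
23. n14.hot = 30  [a.idx * 3 + 24]
24. n14.env = false  [a.idx > 2]
25. n10.env = -3  [B.hot - 33]
26. n10.mk = true  [A₀.idx == false]
27. n10.depth = 6  [A₁.env + 1]
28. n1.hot = 17  [A.depth + 11]
29. n1.env = false  [A.mk == false]
30. n16.mk = "wv"  [terminal]
31. n0.mk = "x"  [if B.env then b.mk else "x"]
32. n0.wid = 8  [B.hot * -2 + 42]
33. n0.off = "wvz"  [b.mk ++ "z"]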